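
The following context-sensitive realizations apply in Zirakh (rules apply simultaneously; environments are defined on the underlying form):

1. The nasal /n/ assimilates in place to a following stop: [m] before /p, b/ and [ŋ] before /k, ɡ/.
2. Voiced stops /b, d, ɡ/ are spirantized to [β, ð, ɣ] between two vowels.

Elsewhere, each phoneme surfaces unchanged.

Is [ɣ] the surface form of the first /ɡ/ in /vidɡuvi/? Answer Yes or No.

/ɡ/ (between /d/ and /u/): rule 2 targets it, but not between two vowels → unchanged [ɡ].
The actual realization is [ɡ], not [ɣ].

No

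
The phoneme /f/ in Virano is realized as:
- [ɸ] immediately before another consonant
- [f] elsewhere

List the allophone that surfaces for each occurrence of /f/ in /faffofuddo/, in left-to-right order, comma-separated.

Occurrence 1 (position 1): no conditioning environment matches → elsewhere allophone [f].
Occurrence 2 (position 3): immediately before another consonant → [ɸ].
Occurrence 3 (position 4): no conditioning environment matches → elsewhere allophone [f].
Occurrence 4 (position 6): no conditioning environment matches → elsewhere allophone [f].

[f], [ɸ], [f], [f]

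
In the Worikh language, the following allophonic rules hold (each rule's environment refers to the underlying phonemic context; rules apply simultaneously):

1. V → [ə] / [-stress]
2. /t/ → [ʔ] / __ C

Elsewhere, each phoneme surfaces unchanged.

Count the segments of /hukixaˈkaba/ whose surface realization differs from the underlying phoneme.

Segments that undergo a rule: /u/ → [ə] (rule 1); /i/ → [ə] (rule 1); /a/ → [ə] (rule 1); /a/ → [ə] (rule 1).
All other segments surface unchanged.

4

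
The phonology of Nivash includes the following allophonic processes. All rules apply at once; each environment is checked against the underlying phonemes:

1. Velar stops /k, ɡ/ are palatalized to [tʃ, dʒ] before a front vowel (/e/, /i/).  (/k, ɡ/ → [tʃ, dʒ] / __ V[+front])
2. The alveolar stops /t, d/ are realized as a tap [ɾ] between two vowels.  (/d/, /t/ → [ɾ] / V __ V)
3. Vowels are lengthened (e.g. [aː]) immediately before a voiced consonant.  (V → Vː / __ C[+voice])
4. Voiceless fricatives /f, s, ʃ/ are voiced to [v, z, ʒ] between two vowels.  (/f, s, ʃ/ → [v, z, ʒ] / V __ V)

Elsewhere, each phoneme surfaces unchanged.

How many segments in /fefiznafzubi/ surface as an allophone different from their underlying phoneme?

3

Segments that undergo a rule: /f/ → [v] (rule 4); /i/ → [iː] (rule 3); /u/ → [uː] (rule 3).
All other segments surface unchanged.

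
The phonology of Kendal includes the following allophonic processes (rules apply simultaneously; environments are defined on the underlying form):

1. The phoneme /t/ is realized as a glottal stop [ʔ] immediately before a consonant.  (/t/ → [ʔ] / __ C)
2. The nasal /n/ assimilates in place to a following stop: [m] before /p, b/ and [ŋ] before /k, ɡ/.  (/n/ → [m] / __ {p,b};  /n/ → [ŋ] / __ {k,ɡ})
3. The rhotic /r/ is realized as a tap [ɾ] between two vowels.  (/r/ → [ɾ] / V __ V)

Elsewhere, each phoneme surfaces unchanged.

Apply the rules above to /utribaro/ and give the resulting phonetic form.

[uʔribaɾo]

/u/ — not in any rule's target class → [u].
/t/ meets the environment for rule 1 (immediately before a consonant) → [ʔ].
/r/ (between /t/ and /i/) fails the environment for rule 3, so it stays [r].
/i/ stays [i].
/b/ — not in any rule's target class → [b].
/a/ (between /b/ and /r/) is unaffected → [a].
/r/ (between /a/ and /o/) occurs between two vowels → [ɾ] by rule 3.
/o/ (word-final): no rule targets it → [o].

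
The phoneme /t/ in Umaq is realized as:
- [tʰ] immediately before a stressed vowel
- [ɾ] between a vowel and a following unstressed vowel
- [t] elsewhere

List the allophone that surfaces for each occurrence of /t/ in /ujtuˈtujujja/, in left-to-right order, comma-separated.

[t], [tʰ]

Occurrence 1 (position 3): no conditioning environment matches → elsewhere allophone [t].
Occurrence 2 (position 5): immediately before a stressed vowel → [tʰ].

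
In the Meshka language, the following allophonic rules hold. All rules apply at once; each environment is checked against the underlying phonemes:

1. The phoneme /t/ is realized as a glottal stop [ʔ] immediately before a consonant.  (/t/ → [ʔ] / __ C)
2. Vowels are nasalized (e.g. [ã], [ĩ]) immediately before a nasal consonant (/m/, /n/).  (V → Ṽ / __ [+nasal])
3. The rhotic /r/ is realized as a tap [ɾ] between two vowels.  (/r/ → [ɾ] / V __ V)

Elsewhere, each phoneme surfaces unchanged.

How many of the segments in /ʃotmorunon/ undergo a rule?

Segments that undergo a rule: /t/ → [ʔ] (rule 1); /r/ → [ɾ] (rule 3); /u/ → [ũ] (rule 2); /o/ → [õ] (rule 2).
All other segments surface unchanged.

4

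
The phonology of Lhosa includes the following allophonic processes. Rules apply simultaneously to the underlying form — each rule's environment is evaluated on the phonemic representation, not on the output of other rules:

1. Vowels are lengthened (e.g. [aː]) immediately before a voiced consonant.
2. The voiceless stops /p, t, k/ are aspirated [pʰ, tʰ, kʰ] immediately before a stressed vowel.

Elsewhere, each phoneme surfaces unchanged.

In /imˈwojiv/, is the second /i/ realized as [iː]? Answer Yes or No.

Rule 1 applies to /i/ (between /j/ and /v/: before a voiced consonant) → [iː].
The actual realization is [iː], which matches [iː].

Yes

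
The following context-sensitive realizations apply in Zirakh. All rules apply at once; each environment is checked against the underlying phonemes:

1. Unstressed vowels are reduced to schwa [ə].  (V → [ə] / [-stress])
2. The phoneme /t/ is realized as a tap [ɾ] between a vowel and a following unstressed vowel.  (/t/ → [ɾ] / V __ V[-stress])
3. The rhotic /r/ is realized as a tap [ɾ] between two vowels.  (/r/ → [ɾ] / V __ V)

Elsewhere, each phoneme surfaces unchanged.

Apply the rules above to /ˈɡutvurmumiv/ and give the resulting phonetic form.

[ˈɡutvərməməv]

/ɡ/ stays [ɡ].
/u/ (between /ɡ/ and /t/) fails the environment for rule 1, so it stays [u].
/t/ (between /u/ and /v/) is in the target of rule 2 but the environment (between a vowel and a following unstressed vowel) is not met → [t].
/v/ — not in any rule's target class → [v].
/u/ — between /v/ and /r/, in an unstressed syllable — surfaces as [ə] (rule 1).
/r/ (between /u/ and /m/) is in the target of rule 3 but the environment (between two vowels) is not met → [r].
/m/ — not in any rule's target class → [m].
/u/ — between /m/ and /m/, in an unstressed syllable — surfaces as [ə] (rule 1).
/m/ — not in any rule's target class → [m].
/i/ (between /m/ and /v/): in an unstressed syllable, so rule 1 applies → [ə].
/v/ stays [v].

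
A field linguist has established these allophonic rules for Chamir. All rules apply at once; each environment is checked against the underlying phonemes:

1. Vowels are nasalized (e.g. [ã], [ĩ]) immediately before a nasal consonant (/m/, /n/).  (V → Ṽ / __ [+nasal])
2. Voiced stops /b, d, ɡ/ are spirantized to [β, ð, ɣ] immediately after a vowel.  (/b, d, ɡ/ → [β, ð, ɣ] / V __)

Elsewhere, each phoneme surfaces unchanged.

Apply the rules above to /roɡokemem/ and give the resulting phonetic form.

[roɣokẽmẽm]

/r/ (word-initial) is unaffected → [r].
/o/ (between /r/ and /ɡ/) fails the environment for rule 1, so it stays [o].
/ɡ/ (between /o/ and /o/) occurs immediately after a vowel → [ɣ] by rule 2.
/o/ (between /ɡ/ and /k/) fails the environment for rule 1, so it stays [o].
/k/ (between /o/ and /e/): no rule targets it → [k].
Rule 1 applies to /e/ (between /k/ and /m/: before a nasal consonant) → [ẽ].
/m/ stays [m].
/e/ — between /m/ and /m/, before a nasal consonant — surfaces as [ẽ] (rule 1).
/m/ (word-final) is unaffected → [m].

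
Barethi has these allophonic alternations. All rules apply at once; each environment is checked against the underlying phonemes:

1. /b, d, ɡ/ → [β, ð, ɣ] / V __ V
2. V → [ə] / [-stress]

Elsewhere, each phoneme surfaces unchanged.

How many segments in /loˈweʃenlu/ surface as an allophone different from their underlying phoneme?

3

Segments that undergo a rule: /o/ → [ə] (rule 2); /e/ → [ə] (rule 2); /u/ → [ə] (rule 2).
All other segments surface unchanged.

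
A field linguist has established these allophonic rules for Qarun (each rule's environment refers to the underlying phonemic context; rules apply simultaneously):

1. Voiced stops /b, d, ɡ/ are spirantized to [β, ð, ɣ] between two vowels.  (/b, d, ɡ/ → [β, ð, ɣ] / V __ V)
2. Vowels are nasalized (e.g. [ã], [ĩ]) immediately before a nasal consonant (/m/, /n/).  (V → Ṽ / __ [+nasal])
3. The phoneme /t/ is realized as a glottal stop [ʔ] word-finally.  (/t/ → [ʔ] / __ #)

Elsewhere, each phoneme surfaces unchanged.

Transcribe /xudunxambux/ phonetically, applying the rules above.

/x/ (word-initial) is unaffected → [x].
/u/ (between /x/ and /d/) fails the environment for rule 2, so it stays [u].
/d/ — between /u/ and /u/, between two vowels — surfaces as [ð] (rule 1).
/u/ (between /d/ and /n/) occurs before a nasal consonant → [ũ] by rule 2.
/n/ (between /u/ and /x/): no rule targets it → [n].
/x/ (between /n/ and /a/): no rule targets it → [x].
/a/ — between /x/ and /m/, before a nasal consonant — surfaces as [ã] (rule 2).
/m/ (between /a/ and /b/): no rule targets it → [m].
/b/ — between /m/ and /u/; rule 1 does not apply here → [b].
/u/ (between /b/ and /x/): rule 2 targets it, but not before a nasal consonant → unchanged [u].
/x/ — not in any rule's target class → [x].

[xuðũnxãmbux]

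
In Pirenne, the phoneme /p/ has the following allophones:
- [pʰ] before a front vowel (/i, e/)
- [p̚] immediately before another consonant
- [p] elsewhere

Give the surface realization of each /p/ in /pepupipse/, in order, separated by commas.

[pʰ], [p], [pʰ], [p̚]

Occurrence 1 (position 1): before a front vowel (/i, e/) → [pʰ].
Occurrence 2 (position 3): no conditioning environment matches → elsewhere allophone [p].
Occurrence 3 (position 5): before a front vowel (/i, e/) → [pʰ].
Occurrence 4 (position 7): immediately before another consonant → [p̚].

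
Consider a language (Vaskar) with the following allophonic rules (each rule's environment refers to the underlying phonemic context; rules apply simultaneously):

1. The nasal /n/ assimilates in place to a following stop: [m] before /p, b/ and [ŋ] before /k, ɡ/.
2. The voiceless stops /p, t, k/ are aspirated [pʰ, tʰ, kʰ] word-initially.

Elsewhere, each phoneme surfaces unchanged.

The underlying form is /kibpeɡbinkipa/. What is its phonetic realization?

[kʰibpeɡbiŋkipa]

Rule 2 applies to /k/ (word-initial: word-initially) → [kʰ].
/p/ (between /b/ and /e/): rule 2 targets it, but not word-initially → unchanged [p].
/n/ (between /i/ and /k/): before a labial or velar stop, so rule 1 applies → [ŋ].
/k/ (between /n/ and /i/): rule 2 targets it, but not word-initially → unchanged [k].
/p/ (between /i/ and /a/): rule 2 targets it, but not word-initially → unchanged [p].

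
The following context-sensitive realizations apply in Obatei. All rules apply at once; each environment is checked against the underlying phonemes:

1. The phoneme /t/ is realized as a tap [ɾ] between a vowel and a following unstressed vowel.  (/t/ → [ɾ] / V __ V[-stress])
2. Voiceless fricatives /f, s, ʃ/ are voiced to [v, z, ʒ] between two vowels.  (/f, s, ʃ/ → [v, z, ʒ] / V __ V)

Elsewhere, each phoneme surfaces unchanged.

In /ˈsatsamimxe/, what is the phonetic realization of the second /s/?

[s]

/s/ — between /t/ and /a/; rule 2 does not apply here → [s].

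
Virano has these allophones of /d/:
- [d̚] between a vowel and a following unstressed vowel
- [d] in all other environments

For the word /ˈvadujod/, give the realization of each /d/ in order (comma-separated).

[d̚], [d]

Occurrence 1 (position 3): between a vowel and a following unstressed vowel → [d̚].
Occurrence 2 (position 7): no conditioning environment matches → elsewhere allophone [d].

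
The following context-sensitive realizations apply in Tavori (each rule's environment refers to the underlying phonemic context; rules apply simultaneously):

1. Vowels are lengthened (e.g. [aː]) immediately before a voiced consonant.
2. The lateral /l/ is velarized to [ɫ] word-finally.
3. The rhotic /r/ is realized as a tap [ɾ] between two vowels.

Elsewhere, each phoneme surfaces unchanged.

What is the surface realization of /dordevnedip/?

[doːrdeːvneːdip]

/d/ stays [d].
/o/ (between /d/ and /r/) occurs before a voiced consonant → [oː] by rule 1.
/r/ (between /o/ and /d/) is in the target of rule 3 but the environment (between two vowels) is not met → [r].
/d/ — not in any rule's target class → [d].
/e/ — between /d/ and /v/, before a voiced consonant — surfaces as [eː] (rule 1).
/v/ (between /e/ and /n/): no rule targets it → [v].
/n/ (between /v/ and /e/): no rule targets it → [n].
/e/ — between /n/ and /d/, before a voiced consonant — surfaces as [eː] (rule 1).
/d/ — not in any rule's target class → [d].
/i/ (between /d/ and /p/) is in the target of rule 1 but the environment (before a voiced consonant) is not met → [i].
/p/ (word-final) is unaffected → [p].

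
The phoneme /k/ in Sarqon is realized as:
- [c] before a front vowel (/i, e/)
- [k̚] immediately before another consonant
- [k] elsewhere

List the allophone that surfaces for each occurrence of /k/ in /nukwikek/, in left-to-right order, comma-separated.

Occurrence 1 (position 3): immediately before another consonant → [k̚].
Occurrence 2 (position 6): before a front vowel (/i, e/) → [c].
Occurrence 3 (position 8): no conditioning environment matches → elsewhere allophone [k].

[k̚], [c], [k]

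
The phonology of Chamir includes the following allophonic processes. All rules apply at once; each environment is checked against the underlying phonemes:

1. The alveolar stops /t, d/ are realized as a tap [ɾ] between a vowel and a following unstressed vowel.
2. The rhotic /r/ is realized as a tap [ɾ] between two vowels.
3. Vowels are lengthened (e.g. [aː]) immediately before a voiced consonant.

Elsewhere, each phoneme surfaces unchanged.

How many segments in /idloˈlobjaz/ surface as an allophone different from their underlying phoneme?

Segments that undergo a rule: /i/ → [iː] (rule 3); /o/ → [oː] (rule 3); /o/ → [oː] (rule 3); /a/ → [aː] (rule 3).
All other segments surface unchanged.

4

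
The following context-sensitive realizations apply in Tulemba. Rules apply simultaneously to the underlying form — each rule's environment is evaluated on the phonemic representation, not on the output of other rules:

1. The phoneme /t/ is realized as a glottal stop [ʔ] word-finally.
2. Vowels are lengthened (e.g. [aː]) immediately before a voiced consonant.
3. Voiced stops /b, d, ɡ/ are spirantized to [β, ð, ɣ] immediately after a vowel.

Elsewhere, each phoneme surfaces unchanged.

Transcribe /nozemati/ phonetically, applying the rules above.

[noːzeːmati]

/o/ — between /n/ and /z/, before a voiced consonant — surfaces as [oː] (rule 2).
/e/ — between /z/ and /m/, before a voiced consonant — surfaces as [eː] (rule 2).
/a/ (between /m/ and /t/) is in the target of rule 2 but the environment (before a voiced consonant) is not met → [a].
/t/ (between /a/ and /i/): rule 1 targets it, but not word-finally → unchanged [t].
/i/ — word-final; rule 2 does not apply here → [i].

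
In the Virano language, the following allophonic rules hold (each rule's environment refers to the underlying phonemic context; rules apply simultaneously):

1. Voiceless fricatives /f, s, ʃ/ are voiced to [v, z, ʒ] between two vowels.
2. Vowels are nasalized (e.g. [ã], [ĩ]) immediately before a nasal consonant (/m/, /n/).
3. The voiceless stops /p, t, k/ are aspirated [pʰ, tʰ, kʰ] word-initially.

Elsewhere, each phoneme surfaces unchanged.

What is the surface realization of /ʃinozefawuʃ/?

/ʃ/ (word-initial) fails the environment for rule 1, so it stays [ʃ].
/i/ meets the environment for rule 2 (before a nasal consonant) → [ĩ].
/n/ (between /i/ and /o/): no rule targets it → [n].
/o/ (between /n/ and /z/): rule 2 targets it, but not before a nasal consonant → unchanged [o].
/z/ stays [z].
/e/ — between /z/ and /f/; rule 2 does not apply here → [e].
/f/ (between /e/ and /a/): between two vowels, so rule 1 applies → [v].
/a/ (between /f/ and /w/) fails the environment for rule 2, so it stays [a].
/w/ (between /a/ and /u/): no rule targets it → [w].
/u/ — between /w/ and /ʃ/; rule 2 does not apply here → [u].
/ʃ/ (word-final) fails the environment for rule 1, so it stays [ʃ].

[ʃĩnozevawuʃ]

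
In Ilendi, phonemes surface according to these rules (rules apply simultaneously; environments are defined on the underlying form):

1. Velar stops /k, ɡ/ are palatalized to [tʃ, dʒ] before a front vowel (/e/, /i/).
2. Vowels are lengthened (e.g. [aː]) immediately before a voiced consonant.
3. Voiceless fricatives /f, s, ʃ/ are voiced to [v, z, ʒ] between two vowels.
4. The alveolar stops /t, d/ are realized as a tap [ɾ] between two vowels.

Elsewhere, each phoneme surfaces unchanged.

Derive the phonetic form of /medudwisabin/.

[meːɾuːdwizaːbiːn]

/e/ — between /m/ and /d/, before a voiced consonant — surfaces as [eː] (rule 2).
/d/ — between /e/ and /u/, between two vowels — surfaces as [ɾ] (rule 4).
Rule 2 applies to /u/ (between /d/ and /d/: before a voiced consonant) → [uː].
/d/ (between /u/ and /w/) fails the environment for rule 4, so it stays [d].
/i/ (between /w/ and /s/) fails the environment for rule 2, so it stays [i].
/s/ (between /i/ and /a/): between two vowels, so rule 3 applies → [z].
/a/ (between /s/ and /b/): before a voiced consonant, so rule 2 applies → [aː].
/i/ (between /b/ and /n/): before a voiced consonant, so rule 2 applies → [iː].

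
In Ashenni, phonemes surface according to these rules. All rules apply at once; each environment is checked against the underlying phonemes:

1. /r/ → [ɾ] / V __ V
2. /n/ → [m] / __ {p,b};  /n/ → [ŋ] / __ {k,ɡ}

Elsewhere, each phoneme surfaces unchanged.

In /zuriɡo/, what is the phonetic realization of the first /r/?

[ɾ]

/r/ meets the environment for rule 1 (between two vowels) → [ɾ].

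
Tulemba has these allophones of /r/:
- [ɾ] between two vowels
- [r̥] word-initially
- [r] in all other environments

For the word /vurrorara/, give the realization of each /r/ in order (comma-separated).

[r], [r], [ɾ], [ɾ]

Occurrence 1 (position 3): no conditioning environment matches → elsewhere allophone [r].
Occurrence 2 (position 4): no conditioning environment matches → elsewhere allophone [r].
Occurrence 3 (position 6): between two vowels → [ɾ].
Occurrence 4 (position 8): between two vowels → [ɾ].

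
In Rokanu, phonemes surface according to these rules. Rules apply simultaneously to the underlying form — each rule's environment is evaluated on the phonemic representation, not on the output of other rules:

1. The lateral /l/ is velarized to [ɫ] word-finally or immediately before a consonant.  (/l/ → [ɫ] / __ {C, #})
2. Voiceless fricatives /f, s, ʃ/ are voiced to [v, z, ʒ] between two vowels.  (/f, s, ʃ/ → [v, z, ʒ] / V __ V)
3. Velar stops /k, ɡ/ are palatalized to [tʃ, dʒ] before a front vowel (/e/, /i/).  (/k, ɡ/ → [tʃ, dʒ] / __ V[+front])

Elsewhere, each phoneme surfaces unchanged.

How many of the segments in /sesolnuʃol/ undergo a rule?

Segments that undergo a rule: /s/ → [z] (rule 2); /l/ → [ɫ] (rule 1); /ʃ/ → [ʒ] (rule 2); /l/ → [ɫ] (rule 1).
All other segments surface unchanged.

4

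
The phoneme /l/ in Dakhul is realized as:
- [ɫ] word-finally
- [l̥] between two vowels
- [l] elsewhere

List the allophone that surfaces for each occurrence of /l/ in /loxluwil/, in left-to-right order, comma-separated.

Occurrence 1 (position 1): no conditioning environment matches → elsewhere allophone [l].
Occurrence 2 (position 4): no conditioning environment matches → elsewhere allophone [l].
Occurrence 3 (position 8): word-finally → [ɫ].

[l], [l], [ɫ]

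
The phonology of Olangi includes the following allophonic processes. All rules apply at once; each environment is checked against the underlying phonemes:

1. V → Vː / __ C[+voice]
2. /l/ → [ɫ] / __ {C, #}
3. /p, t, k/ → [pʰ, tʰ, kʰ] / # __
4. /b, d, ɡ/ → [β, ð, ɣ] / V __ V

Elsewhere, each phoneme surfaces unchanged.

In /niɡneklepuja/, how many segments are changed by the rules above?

Segments that undergo a rule: /i/ → [iː] (rule 1); /u/ → [uː] (rule 1).
All other segments surface unchanged.

2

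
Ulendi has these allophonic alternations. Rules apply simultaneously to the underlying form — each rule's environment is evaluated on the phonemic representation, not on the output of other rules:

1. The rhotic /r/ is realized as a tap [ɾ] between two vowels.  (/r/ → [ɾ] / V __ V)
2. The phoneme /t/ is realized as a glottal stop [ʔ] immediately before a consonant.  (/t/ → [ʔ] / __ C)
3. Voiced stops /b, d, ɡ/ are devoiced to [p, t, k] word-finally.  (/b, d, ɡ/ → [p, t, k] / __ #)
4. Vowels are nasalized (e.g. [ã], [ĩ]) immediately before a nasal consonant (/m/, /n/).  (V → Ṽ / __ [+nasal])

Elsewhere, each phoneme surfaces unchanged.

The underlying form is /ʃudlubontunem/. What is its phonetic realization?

[ʃudlubõntũnẽm]

/ʃ/ stays [ʃ].
/u/ (between /ʃ/ and /d/) fails the environment for rule 4, so it stays [u].
/d/ (between /u/ and /l/) is in the target of rule 3 but the environment (word-finally) is not met → [d].
/l/ stays [l].
/u/ (between /l/ and /b/) is in the target of rule 4 but the environment (before a nasal consonant) is not met → [u].
/b/ (between /u/ and /o/) is in the target of rule 3 but the environment (word-finally) is not met → [b].
/o/ meets the environment for rule 4 (before a nasal consonant) → [õ].
/n/ (between /o/ and /t/): no rule targets it → [n].
/t/ — between /n/ and /u/; rule 2 does not apply here → [t].
/u/ (between /t/ and /n/): before a nasal consonant, so rule 4 applies → [ũ].
/n/ (between /u/ and /e/) is unaffected → [n].
/e/ (between /n/ and /m/) occurs before a nasal consonant → [ẽ] by rule 4.
/m/ — not in any rule's target class → [m].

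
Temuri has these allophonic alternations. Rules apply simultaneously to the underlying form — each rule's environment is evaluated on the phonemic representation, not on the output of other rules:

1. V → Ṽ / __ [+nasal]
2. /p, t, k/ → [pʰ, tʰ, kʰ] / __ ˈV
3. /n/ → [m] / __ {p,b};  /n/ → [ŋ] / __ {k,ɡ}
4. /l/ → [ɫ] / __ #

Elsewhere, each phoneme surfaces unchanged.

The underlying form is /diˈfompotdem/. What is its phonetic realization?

/i/ (between /d/ and /f/) is in the target of rule 1 but the environment (before a nasal consonant) is not met → [i].
/o/ (between /f/ and /m/) occurs before a nasal consonant → [õ] by rule 1.
/p/ (between /m/ and /o/): rule 2 targets it, but not immediately before a stressed vowel → unchanged [p].
/o/ (between /p/ and /t/) is in the target of rule 1 but the environment (before a nasal consonant) is not met → [o].
/t/ (between /o/ and /d/) fails the environment for rule 2, so it stays [t].
/e/ (between /d/ and /m/) occurs before a nasal consonant → [ẽ] by rule 1.

[diˈfõmpotdẽm]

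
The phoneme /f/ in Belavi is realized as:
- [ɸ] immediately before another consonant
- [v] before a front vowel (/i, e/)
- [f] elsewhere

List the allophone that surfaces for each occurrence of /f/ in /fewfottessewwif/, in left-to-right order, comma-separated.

Occurrence 1 (position 1): before a front vowel (/i, e/) → [v].
Occurrence 2 (position 4): no conditioning environment matches → elsewhere allophone [f].
Occurrence 3 (position 15): no conditioning environment matches → elsewhere allophone [f].

[v], [f], [f]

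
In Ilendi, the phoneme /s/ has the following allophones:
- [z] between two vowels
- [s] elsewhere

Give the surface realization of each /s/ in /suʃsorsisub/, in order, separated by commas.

Occurrence 1 (position 1): no conditioning environment matches → elsewhere allophone [s].
Occurrence 2 (position 4): no conditioning environment matches → elsewhere allophone [s].
Occurrence 3 (position 7): no conditioning environment matches → elsewhere allophone [s].
Occurrence 4 (position 9): between two vowels → [z].

[s], [s], [s], [z]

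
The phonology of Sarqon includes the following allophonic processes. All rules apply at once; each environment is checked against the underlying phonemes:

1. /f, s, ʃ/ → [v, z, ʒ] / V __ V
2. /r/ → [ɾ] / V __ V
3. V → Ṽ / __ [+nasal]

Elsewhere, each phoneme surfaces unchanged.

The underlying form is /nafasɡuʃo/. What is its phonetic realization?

[navasɡuʒo]

/n/ stays [n].
/a/ (between /n/ and /f/) fails the environment for rule 3, so it stays [a].
/f/ (between /a/ and /a/): between two vowels, so rule 1 applies → [v].
/a/ (between /f/ and /s/): rule 3 targets it, but not before a nasal consonant → unchanged [a].
/s/ (between /a/ and /ɡ/): rule 1 targets it, but not between two vowels → unchanged [s].
/ɡ/ — not in any rule's target class → [ɡ].
/u/ (between /ɡ/ and /ʃ/) is in the target of rule 3 but the environment (before a nasal consonant) is not met → [u].
/ʃ/ (between /u/ and /o/) occurs between two vowels → [ʒ] by rule 1.
/o/ (word-final): rule 3 targets it, but not before a nasal consonant → unchanged [o].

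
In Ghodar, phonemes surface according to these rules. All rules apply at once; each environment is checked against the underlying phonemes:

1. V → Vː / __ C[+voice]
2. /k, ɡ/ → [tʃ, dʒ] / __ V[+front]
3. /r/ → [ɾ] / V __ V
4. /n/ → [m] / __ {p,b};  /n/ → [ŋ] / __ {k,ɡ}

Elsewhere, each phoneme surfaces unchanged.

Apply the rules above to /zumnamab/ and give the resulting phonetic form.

/z/ stays [z].
/u/ meets the environment for rule 1 (before a voiced consonant) → [uː].
/m/ — not in any rule's target class → [m].
/n/ (between /m/ and /a/) is in the target of rule 4 but the environment (before a labial or velar stop) is not met → [n].
/a/ — between /n/ and /m/, before a voiced consonant — surfaces as [aː] (rule 1).
/m/ (between /a/ and /a/): no rule targets it → [m].
/a/ (between /m/ and /b/) occurs before a voiced consonant → [aː] by rule 1.
/b/ (word-final): no rule targets it → [b].

[zuːmnaːmaːb]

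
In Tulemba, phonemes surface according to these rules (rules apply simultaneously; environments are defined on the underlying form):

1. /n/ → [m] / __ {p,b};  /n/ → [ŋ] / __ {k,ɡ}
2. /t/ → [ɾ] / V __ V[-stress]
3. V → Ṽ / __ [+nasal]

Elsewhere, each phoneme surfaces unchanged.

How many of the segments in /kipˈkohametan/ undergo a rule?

3

Segments that undergo a rule: /a/ → [ã] (rule 3); /t/ → [ɾ] (rule 2); /a/ → [ã] (rule 3).
All other segments surface unchanged.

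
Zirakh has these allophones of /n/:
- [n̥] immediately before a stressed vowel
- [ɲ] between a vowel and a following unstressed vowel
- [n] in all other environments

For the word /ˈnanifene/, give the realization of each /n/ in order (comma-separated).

[n̥], [ɲ], [ɲ]

Occurrence 1 (position 1): immediately before a stressed vowel → [n̥].
Occurrence 2 (position 3): between a vowel and a following unstressed vowel → [ɲ].
Occurrence 3 (position 7): between a vowel and a following unstressed vowel → [ɲ].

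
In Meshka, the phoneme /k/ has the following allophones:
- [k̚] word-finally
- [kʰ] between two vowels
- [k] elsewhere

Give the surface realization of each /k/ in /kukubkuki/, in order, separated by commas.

[k], [kʰ], [k], [kʰ]

Occurrence 1 (position 1): no conditioning environment matches → elsewhere allophone [k].
Occurrence 2 (position 3): between two vowels → [kʰ].
Occurrence 3 (position 6): no conditioning environment matches → elsewhere allophone [k].
Occurrence 4 (position 8): between two vowels → [kʰ].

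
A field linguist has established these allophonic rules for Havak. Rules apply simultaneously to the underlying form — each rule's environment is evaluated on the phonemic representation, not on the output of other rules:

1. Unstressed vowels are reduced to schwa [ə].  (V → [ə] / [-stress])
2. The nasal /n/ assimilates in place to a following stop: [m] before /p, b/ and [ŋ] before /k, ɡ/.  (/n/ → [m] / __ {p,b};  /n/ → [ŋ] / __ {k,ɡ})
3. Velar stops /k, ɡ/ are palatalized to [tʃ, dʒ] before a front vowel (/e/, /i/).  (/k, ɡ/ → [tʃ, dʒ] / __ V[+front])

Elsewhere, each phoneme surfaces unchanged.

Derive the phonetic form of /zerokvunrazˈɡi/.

/z/ (word-initial): no rule targets it → [z].
/e/ (between /z/ and /r/): in an unstressed syllable, so rule 1 applies → [ə].
/r/ — not in any rule's target class → [r].
/o/ (between /r/ and /k/) occurs in an unstressed syllable → [ə] by rule 1.
/k/ — between /o/ and /v/; rule 3 does not apply here → [k].
/v/ — not in any rule's target class → [v].
/u/ (between /v/ and /n/) occurs in an unstressed syllable → [ə] by rule 1.
/n/ (between /u/ and /r/) is in the target of rule 2 but the environment (before a labial or velar stop) is not met → [n].
/r/ (between /n/ and /a/) is unaffected → [r].
/a/ meets the environment for rule 1 (in an unstressed syllable) → [ə].
/z/ (between /a/ and /ɡ/): no rule targets it → [z].
/ɡ/ (between /z/ and /i/): before a front vowel, so rule 3 applies → [dʒ].
/i/ (word-final): rule 1 targets it, but not in an unstressed syllable → unchanged [i].

[zərəkvənrəzˈdʒi]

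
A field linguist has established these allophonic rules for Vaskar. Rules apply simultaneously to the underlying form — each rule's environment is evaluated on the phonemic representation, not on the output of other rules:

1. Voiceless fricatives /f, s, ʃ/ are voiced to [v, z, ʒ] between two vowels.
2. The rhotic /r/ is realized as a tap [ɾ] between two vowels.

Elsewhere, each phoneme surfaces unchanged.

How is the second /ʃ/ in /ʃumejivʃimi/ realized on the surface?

[ʃ]

/ʃ/ — between /v/ and /i/; rule 1 does not apply here → [ʃ].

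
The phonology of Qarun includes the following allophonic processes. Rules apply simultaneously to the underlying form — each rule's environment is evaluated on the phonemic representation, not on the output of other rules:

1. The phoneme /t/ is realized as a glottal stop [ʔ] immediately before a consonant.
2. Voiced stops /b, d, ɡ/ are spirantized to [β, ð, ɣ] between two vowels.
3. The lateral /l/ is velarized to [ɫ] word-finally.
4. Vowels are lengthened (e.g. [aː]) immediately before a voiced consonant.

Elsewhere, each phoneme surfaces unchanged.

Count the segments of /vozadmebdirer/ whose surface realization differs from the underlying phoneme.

Segments that undergo a rule: /o/ → [oː] (rule 4); /a/ → [aː] (rule 4); /e/ → [eː] (rule 4); /i/ → [iː] (rule 4); /e/ → [eː] (rule 4).
All other segments surface unchanged.

5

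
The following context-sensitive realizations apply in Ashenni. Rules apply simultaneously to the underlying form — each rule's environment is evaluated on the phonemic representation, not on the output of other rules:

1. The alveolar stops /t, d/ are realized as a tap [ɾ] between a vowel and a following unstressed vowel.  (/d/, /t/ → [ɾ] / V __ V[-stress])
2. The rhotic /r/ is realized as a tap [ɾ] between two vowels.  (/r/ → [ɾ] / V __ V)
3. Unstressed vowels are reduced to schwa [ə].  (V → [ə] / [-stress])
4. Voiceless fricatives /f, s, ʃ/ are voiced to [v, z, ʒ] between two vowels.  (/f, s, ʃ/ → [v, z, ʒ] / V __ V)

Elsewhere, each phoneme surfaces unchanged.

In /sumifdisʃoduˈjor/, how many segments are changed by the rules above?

Segments that undergo a rule: /u/ → [ə] (rule 3); /i/ → [ə] (rule 3); /i/ → [ə] (rule 3); /o/ → [ə] (rule 3); /d/ → [ɾ] (rule 1); /u/ → [ə] (rule 3).
All other segments surface unchanged.

6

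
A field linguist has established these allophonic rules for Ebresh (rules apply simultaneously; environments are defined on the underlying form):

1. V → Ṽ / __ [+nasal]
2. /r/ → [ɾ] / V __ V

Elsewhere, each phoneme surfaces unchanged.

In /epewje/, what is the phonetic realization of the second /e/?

[e]

/e/ (between /p/ and /w/) fails the environment for rule 1, so it stays [e].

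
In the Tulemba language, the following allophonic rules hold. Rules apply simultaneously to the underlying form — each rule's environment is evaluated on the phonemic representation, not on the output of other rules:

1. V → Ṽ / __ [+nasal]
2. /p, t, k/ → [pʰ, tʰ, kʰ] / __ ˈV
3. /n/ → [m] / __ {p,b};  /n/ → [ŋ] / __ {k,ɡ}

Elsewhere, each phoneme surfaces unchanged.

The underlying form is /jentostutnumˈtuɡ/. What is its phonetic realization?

/e/ (between /j/ and /n/): before a nasal consonant, so rule 1 applies → [ẽ].
/n/ (between /e/ and /t/) is in the target of rule 3 but the environment (before a labial or velar stop) is not met → [n].
/t/ (between /n/ and /o/) is in the target of rule 2 but the environment (immediately before a stressed vowel) is not met → [t].
/o/ (between /t/ and /s/): rule 1 targets it, but not before a nasal consonant → unchanged [o].
/t/ (between /s/ and /u/) fails the environment for rule 2, so it stays [t].
/u/ (between /t/ and /t/) is in the target of rule 1 but the environment (before a nasal consonant) is not met → [u].
/t/ (between /u/ and /n/) is in the target of rule 2 but the environment (immediately before a stressed vowel) is not met → [t].
/n/ (between /t/ and /u/) fails the environment for rule 3, so it stays [n].
/u/ (between /n/ and /m/) occurs before a nasal consonant → [ũ] by rule 1.
/t/ (between /m/ and /u/) occurs immediately before a stressed vowel → [tʰ] by rule 2.
/u/ — between /t/ and /ɡ/; rule 1 does not apply here → [u].

[jẽntostutnũmˈtʰuɡ]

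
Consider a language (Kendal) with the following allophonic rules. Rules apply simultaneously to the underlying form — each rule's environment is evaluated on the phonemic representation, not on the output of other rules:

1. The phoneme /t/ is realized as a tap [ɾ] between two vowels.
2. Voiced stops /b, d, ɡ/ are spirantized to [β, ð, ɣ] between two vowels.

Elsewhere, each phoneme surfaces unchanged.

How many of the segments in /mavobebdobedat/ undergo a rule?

3

Segments that undergo a rule: /b/ → [β] (rule 2); /b/ → [β] (rule 2); /d/ → [ð] (rule 2).
All other segments surface unchanged.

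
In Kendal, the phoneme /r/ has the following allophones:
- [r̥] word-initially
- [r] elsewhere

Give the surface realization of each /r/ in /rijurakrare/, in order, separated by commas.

Occurrence 1 (position 1): word-initially → [r̥].
Occurrence 2 (position 5): no conditioning environment matches → elsewhere allophone [r].
Occurrence 3 (position 8): no conditioning environment matches → elsewhere allophone [r].
Occurrence 4 (position 10): no conditioning environment matches → elsewhere allophone [r].

[r̥], [r], [r], [r]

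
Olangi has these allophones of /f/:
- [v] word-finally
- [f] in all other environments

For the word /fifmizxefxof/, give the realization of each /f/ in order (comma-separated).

Occurrence 1 (position 1): no conditioning environment matches → elsewhere allophone [f].
Occurrence 2 (position 3): no conditioning environment matches → elsewhere allophone [f].
Occurrence 3 (position 9): no conditioning environment matches → elsewhere allophone [f].
Occurrence 4 (position 12): word-finally → [v].

[f], [f], [f], [v]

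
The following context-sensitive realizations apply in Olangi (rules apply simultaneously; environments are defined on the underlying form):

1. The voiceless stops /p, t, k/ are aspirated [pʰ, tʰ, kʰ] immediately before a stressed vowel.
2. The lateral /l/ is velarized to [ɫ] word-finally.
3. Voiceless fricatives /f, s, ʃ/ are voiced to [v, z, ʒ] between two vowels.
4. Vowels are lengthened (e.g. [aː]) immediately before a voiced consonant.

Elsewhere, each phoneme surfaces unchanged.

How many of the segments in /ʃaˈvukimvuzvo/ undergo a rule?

3

Segments that undergo a rule: /a/ → [aː] (rule 4); /i/ → [iː] (rule 4); /u/ → [uː] (rule 4).
All other segments surface unchanged.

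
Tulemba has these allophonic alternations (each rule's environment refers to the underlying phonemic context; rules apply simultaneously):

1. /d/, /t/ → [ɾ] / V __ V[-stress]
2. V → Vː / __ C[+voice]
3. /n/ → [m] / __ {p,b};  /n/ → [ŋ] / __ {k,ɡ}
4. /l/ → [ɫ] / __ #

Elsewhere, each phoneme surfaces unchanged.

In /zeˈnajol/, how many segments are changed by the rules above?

4

Segments that undergo a rule: /e/ → [eː] (rule 2); /a/ → [aː] (rule 2); /o/ → [oː] (rule 2); /l/ → [ɫ] (rule 4).
All other segments surface unchanged.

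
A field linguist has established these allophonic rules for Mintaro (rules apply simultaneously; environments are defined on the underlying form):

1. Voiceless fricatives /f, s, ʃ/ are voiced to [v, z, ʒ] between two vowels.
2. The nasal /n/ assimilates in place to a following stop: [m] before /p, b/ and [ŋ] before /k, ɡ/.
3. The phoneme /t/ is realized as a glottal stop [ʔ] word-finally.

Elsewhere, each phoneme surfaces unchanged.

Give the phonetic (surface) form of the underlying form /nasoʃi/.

[nazoʒi]

/n/ — word-initial; rule 2 does not apply here → [n].
Rule 1 applies to /s/ (between /a/ and /o/: between two vowels) → [z].
Rule 1 applies to /ʃ/ (between /o/ and /i/: between two vowels) → [ʒ].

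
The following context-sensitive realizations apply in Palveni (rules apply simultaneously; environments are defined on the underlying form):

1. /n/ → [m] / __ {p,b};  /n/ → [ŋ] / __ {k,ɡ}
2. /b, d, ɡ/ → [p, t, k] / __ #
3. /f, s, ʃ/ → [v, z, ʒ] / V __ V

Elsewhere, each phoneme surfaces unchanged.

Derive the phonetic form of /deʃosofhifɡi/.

[deʒozofhifɡi]

/d/ (word-initial) is in the target of rule 2 but the environment (word-finally) is not met → [d].
/e/ stays [e].
/ʃ/ meets the environment for rule 3 (between two vowels) → [ʒ].
/o/ — not in any rule's target class → [o].
/s/ — between /o/ and /o/, between two vowels — surfaces as [z] (rule 3).
/o/ stays [o].
/f/ (between /o/ and /h/) is in the target of rule 3 but the environment (between two vowels) is not met → [f].
/h/ (between /f/ and /i/): no rule targets it → [h].
/i/ (between /h/ and /f/): no rule targets it → [i].
/f/ (between /i/ and /ɡ/): rule 3 targets it, but not between two vowels → unchanged [f].
/ɡ/ (between /f/ and /i/) fails the environment for rule 2, so it stays [ɡ].
/i/ (word-final) is unaffected → [i].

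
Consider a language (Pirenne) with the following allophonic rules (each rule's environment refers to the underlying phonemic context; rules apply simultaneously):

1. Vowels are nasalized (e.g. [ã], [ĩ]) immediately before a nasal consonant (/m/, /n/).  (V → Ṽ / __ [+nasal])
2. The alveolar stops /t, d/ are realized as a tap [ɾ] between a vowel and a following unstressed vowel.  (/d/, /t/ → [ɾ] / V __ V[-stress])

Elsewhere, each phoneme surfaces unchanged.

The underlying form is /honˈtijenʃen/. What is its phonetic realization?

[hõnˈtijẽnʃẽn]

/h/ (word-initial): no rule targets it → [h].
/o/ meets the environment for rule 1 (before a nasal consonant) → [õ].
/n/ (between /o/ and /t/) is unaffected → [n].
/t/ (between /n/ and /i/) is in the target of rule 2 but the environment (between a vowel and a following unstressed vowel) is not met → [t].
/i/ (between /t/ and /j/) fails the environment for rule 1, so it stays [i].
/j/ (between /i/ and /e/) is unaffected → [j].
/e/ (between /j/ and /n/): before a nasal consonant, so rule 1 applies → [ẽ].
/n/ (between /e/ and /ʃ/): no rule targets it → [n].
/ʃ/ — not in any rule's target class → [ʃ].
Rule 1 applies to /e/ (between /ʃ/ and /n/: before a nasal consonant) → [ẽ].
/n/ (word-final) is unaffected → [n].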